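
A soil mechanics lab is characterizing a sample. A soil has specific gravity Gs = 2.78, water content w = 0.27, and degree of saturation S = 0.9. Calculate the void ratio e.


Result: 0.834

Derivation:
Using the relation e = Gs * w / S
e = 2.78 * 0.27 / 0.9
e = 0.834


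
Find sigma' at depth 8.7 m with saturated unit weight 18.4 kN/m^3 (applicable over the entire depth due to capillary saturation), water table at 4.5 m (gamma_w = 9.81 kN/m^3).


Result: 118.88 kPa

Derivation:
Total stress = gamma_sat * depth
sigma = 18.4 * 8.7 = 160.08 kPa
Pore water pressure u = gamma_w * (depth - d_wt)
u = 9.81 * (8.7 - 4.5) = 41.202 kPa
Effective stress = sigma - u
sigma' = 160.08 - 41.202 = 118.88 kPa


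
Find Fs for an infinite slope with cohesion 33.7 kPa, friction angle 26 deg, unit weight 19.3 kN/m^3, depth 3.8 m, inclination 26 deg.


Result: 2.166

Derivation:
Using Fs = c / (gamma*H*sin(beta)*cos(beta)) + tan(phi)/tan(beta)
Cohesion contribution = 33.7 / (19.3*3.8*sin(26)*cos(26))
Cohesion contribution = 1.16624
Friction contribution = tan(26)/tan(26) = 1
Fs = 1.16624 + 1
Fs = 2.166


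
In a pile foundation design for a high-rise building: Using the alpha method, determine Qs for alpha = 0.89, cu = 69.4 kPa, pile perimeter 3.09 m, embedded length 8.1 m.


Using Qs = alpha * cu * perimeter * L
Qs = 0.89 * 69.4 * 3.09 * 8.1
Qs = 1545.94 kN


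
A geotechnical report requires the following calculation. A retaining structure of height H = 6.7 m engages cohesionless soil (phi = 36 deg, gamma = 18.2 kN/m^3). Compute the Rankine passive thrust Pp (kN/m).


Result: 1573.47 kN/m

Derivation:
Compute passive earth pressure coefficient:
Kp = tan^2(45 + phi/2) = tan^2(63.0) = 3.85184
Compute passive force:
Pp = 0.5 * Kp * gamma * H^2
Pp = 0.5 * 3.85184 * 18.2 * 6.7^2
Pp = 1573.47 kN/m


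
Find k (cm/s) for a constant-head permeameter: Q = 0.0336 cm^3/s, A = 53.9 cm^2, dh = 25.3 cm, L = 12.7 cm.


Compute hydraulic gradient:
i = dh / L = 25.3 / 12.7 = 1.99213
Then apply Darcy's law:
k = Q / (A * i)
k = 0.0336 / (53.9 * 1.99213)
k = 0.0336 / 107.376
k = 0.000313 cm/s


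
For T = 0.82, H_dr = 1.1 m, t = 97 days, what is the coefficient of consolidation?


Using cv = T * H_dr^2 / t
H_dr^2 = 1.1^2 = 1.21
cv = 0.82 * 1.21 / 97
cv = 0.01023 m^2/day


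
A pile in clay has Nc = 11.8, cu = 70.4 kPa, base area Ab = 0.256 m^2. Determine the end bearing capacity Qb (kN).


Result: 212.66 kN

Derivation:
Using Qb = Nc * cu * Ab
Qb = 11.8 * 70.4 * 0.256
Qb = 212.66 kN


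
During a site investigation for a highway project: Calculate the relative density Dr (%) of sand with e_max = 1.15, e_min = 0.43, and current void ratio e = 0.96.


Using Dr = (e_max - e) / (e_max - e_min) * 100
e_max - e = 1.15 - 0.96 = 0.19
e_max - e_min = 1.15 - 0.43 = 0.72
Dr = 0.19 / 0.72 * 100
Dr = 26.39 %


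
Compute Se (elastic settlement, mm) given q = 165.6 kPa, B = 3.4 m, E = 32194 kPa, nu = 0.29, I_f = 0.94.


Using Se = q * B * (1 - nu^2) * I_f / E
1 - nu^2 = 1 - 0.29^2 = 0.9159
Se = 165.6 * 3.4 * 0.9159 * 0.94 / 32194
Se = 0.015057 m
Convert to mm: Se = 0.015057 * 1000 = 15.057 mm


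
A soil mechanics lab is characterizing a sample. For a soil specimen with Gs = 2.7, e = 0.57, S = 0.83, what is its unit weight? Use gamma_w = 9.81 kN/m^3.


Using gamma = gamma_w * (Gs + S*e) / (1 + e)
Numerator: Gs + S*e = 2.7 + 0.83*0.57 = 3.1731
Denominator: 1 + e = 1 + 0.57 = 1.57
gamma = 9.81 * 3.1731 / 1.57
gamma = 19.827 kN/m^3


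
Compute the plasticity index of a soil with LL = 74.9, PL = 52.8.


Using PI = LL - PL
PI = 74.9 - 52.8
PI = 22.1


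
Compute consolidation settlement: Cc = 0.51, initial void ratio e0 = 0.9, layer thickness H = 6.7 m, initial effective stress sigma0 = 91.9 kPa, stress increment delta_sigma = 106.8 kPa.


Result: 0.6023 m

Derivation:
Using Sc = Cc * H / (1 + e0) * log10((sigma0 + delta_sigma) / sigma0)
Stress ratio = (91.9 + 106.8) / 91.9 = 2.16213
log10(2.16213) = 0.334882
Cc * H / (1 + e0) = 0.51 * 6.7 / (1 + 0.9) = 1.79842
Sc = 1.79842 * 0.334882
Sc = 0.6023 m


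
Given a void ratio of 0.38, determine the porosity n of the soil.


Using the relation n = e / (1 + e)
n = 0.38 / (1 + 0.38)
n = 0.38 / 1.38
n = 0.2754


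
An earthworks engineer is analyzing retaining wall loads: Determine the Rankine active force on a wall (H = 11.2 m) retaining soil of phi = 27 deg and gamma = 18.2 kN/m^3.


Result: 428.66 kN/m

Derivation:
Compute active earth pressure coefficient:
Ka = tan^2(45 - phi/2) = tan^2(31.5) = 0.375525
Compute active force:
Pa = 0.5 * Ka * gamma * H^2
Pa = 0.5 * 0.375525 * 18.2 * 11.2^2
Pa = 428.66 kN/m


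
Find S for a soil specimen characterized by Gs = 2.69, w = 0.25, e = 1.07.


Result: 0.6285

Derivation:
Using S = Gs * w / e
S = 2.69 * 0.25 / 1.07
S = 0.6285


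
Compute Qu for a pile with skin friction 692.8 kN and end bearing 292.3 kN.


Result: 985.1 kN

Derivation:
Using Qu = Qf + Qb
Qu = 692.8 + 292.3
Qu = 985.1 kN


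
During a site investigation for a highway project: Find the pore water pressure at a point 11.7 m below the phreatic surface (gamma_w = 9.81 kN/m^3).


Using u = gamma_w * h_w
u = 9.81 * 11.7
u = 114.78 kPa


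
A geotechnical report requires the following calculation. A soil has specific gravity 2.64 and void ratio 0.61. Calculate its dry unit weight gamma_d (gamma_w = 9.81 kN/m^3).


Result: 16.086 kN/m^3

Derivation:
Using gamma_d = Gs * gamma_w / (1 + e)
gamma_d = 2.64 * 9.81 / (1 + 0.61)
gamma_d = 2.64 * 9.81 / 1.61
gamma_d = 16.086 kN/m^3


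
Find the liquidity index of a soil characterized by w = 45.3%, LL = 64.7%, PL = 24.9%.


First compute the plasticity index:
PI = LL - PL = 64.7 - 24.9 = 39.8
Then compute the liquidity index:
LI = (w - PL) / PI
LI = (45.3 - 24.9) / 39.8
LI = 0.513


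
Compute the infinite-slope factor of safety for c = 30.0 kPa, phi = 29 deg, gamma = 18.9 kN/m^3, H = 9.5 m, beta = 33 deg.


Using Fs = c / (gamma*H*sin(beta)*cos(beta)) + tan(phi)/tan(beta)
Cohesion contribution = 30.0 / (18.9*9.5*sin(33)*cos(33))
Cohesion contribution = 0.365793
Friction contribution = tan(29)/tan(33) = 0.853561
Fs = 0.365793 + 0.853561
Fs = 1.219


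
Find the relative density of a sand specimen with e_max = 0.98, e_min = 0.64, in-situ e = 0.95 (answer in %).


Using Dr = (e_max - e) / (e_max - e_min) * 100
e_max - e = 0.98 - 0.95 = 0.03
e_max - e_min = 0.98 - 0.64 = 0.34
Dr = 0.03 / 0.34 * 100
Dr = 8.82 %


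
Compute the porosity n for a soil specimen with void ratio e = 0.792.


Using the relation n = e / (1 + e)
n = 0.792 / (1 + 0.792)
n = 0.792 / 1.792
n = 0.442


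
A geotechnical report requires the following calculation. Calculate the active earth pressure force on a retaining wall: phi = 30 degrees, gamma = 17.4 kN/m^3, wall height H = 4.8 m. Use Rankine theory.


Result: 66.82 kN/m

Derivation:
Compute active earth pressure coefficient:
Ka = tan^2(45 - phi/2) = tan^2(30.0) = 0.333333
Compute active force:
Pa = 0.5 * Ka * gamma * H^2
Pa = 0.5 * 0.333333 * 17.4 * 4.8^2
Pa = 66.82 kN/m


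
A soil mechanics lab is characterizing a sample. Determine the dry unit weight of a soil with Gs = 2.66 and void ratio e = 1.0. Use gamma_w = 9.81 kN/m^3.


Using gamma_d = Gs * gamma_w / (1 + e)
gamma_d = 2.66 * 9.81 / (1 + 1.0)
gamma_d = 2.66 * 9.81 / 2.0
gamma_d = 13.047 kN/m^3


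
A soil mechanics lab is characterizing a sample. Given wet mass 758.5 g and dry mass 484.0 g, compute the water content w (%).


Result: 56.71 %

Derivation:
Using w = (m_wet - m_dry) / m_dry * 100
m_wet - m_dry = 758.5 - 484.0 = 274.5 g
w = 274.5 / 484.0 * 100
w = 56.71 %


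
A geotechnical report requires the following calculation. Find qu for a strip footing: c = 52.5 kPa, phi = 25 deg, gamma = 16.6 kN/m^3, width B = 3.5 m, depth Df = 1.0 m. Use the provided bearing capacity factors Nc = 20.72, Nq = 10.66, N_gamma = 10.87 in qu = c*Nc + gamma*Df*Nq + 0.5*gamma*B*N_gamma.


Compute qu = c*Nc + gamma*Df*Nq + 0.5*gamma*B*N_gamma
Term 1: 52.5 * 20.72 = 1087.8
Term 2: 16.6 * 1.0 * 10.66 = 176.956
Term 3: 0.5 * 16.6 * 3.5 * 10.87 = 315.7735
qu = 1087.8 + 176.956 + 315.7735
qu = 1580.53 kPa


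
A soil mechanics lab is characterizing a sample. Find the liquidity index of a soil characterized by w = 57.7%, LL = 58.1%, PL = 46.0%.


Result: 0.967

Derivation:
First compute the plasticity index:
PI = LL - PL = 58.1 - 46.0 = 12.1
Then compute the liquidity index:
LI = (w - PL) / PI
LI = (57.7 - 46.0) / 12.1
LI = 0.967


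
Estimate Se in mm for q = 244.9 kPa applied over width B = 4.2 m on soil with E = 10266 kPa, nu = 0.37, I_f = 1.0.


Using Se = q * B * (1 - nu^2) * I_f / E
1 - nu^2 = 1 - 0.37^2 = 0.8631
Se = 244.9 * 4.2 * 0.8631 * 1.0 / 10266
Se = 0.086476 m
Convert to mm: Se = 0.086476 * 1000 = 86.476 mm


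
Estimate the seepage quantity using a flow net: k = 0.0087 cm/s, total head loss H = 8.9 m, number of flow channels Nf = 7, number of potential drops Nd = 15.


Convert k to m/s for unit consistency with H:
k = 0.0087 cm/s = 0.0087 / 100 m/s = 8.7e-05 m/s
Using q = k * H * Nf / Nd
Nf / Nd = 7 / 15 = 0.4667
q = 8.7e-05 * 8.9 * 0.4667
q = 0.0003613 m^3/s per m


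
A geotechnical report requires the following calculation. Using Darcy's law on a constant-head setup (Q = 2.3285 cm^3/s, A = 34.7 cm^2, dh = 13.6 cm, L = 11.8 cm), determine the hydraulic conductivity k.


Compute hydraulic gradient:
i = dh / L = 13.6 / 11.8 = 1.15254
Then apply Darcy's law:
k = Q / (A * i)
k = 2.3285 / (34.7 * 1.15254)
k = 2.3285 / 39.9932
k = 0.058222 cm/s


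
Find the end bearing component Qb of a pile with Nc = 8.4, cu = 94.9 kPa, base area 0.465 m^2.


Using Qb = Nc * cu * Ab
Qb = 8.4 * 94.9 * 0.465
Qb = 370.68 kN


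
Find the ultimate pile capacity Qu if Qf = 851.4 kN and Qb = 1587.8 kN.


Using Qu = Qf + Qb
Qu = 851.4 + 1587.8
Qu = 2439.2 kN


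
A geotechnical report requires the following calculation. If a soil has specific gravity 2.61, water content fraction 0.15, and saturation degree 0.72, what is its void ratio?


Using the relation e = Gs * w / S
e = 2.61 * 0.15 / 0.72
e = 0.5437


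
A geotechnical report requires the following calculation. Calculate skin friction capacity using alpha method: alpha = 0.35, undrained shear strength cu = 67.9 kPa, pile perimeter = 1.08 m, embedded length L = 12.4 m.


Using Qs = alpha * cu * perimeter * L
Qs = 0.35 * 67.9 * 1.08 * 12.4
Qs = 318.26 kN


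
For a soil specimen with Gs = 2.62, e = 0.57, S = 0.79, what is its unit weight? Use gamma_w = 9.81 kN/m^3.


Result: 19.184 kN/m^3

Derivation:
Using gamma = gamma_w * (Gs + S*e) / (1 + e)
Numerator: Gs + S*e = 2.62 + 0.79*0.57 = 3.0703
Denominator: 1 + e = 1 + 0.57 = 1.57
gamma = 9.81 * 3.0703 / 1.57
gamma = 19.184 kN/m^3


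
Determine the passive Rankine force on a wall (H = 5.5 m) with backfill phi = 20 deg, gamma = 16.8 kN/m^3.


Result: 518.26 kN/m

Derivation:
Compute passive earth pressure coefficient:
Kp = tan^2(45 + phi/2) = tan^2(55.0) = 2.039607
Compute passive force:
Pp = 0.5 * Kp * gamma * H^2
Pp = 0.5 * 2.039607 * 16.8 * 5.5^2
Pp = 518.26 kN/m


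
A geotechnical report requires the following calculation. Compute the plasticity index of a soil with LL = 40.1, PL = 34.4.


Using PI = LL - PL
PI = 40.1 - 34.4
PI = 5.7


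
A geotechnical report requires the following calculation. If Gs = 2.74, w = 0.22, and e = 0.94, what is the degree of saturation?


Result: 0.6413

Derivation:
Using S = Gs * w / e
S = 2.74 * 0.22 / 0.94
S = 0.6413


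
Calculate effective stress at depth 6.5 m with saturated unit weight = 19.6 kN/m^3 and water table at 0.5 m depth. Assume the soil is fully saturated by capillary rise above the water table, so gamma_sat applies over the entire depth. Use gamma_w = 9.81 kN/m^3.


Result: 68.54 kPa

Derivation:
Total stress = gamma_sat * depth
sigma = 19.6 * 6.5 = 127.4 kPa
Pore water pressure u = gamma_w * (depth - d_wt)
u = 9.81 * (6.5 - 0.5) = 58.86 kPa
Effective stress = sigma - u
sigma' = 127.4 - 58.86 = 68.54 kPa


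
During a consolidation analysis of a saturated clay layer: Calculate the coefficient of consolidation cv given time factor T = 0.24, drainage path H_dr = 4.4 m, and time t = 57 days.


Using cv = T * H_dr^2 / t
H_dr^2 = 4.4^2 = 19.36
cv = 0.24 * 19.36 / 57
cv = 0.08152 m^2/day


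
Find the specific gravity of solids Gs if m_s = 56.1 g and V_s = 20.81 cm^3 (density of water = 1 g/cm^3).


Using Gs = m_s / (V_s * rho_w)
Since rho_w = 1 g/cm^3:
Gs = 56.1 / 20.81
Gs = 2.696


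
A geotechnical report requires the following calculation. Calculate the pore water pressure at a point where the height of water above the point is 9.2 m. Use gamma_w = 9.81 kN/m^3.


Result: 90.25 kPa

Derivation:
Using u = gamma_w * h_w
u = 9.81 * 9.2
u = 90.25 kPa


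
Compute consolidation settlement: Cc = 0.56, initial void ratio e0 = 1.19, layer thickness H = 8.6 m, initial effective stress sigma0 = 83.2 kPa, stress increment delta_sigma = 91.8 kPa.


Result: 0.7101 m

Derivation:
Using Sc = Cc * H / (1 + e0) * log10((sigma0 + delta_sigma) / sigma0)
Stress ratio = (83.2 + 91.8) / 83.2 = 2.10337
log10(2.10337) = 0.322915
Cc * H / (1 + e0) = 0.56 * 8.6 / (1 + 1.19) = 2.19909
Sc = 2.19909 * 0.322915
Sc = 0.7101 m


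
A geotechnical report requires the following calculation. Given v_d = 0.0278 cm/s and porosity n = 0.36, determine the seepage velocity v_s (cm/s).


Result: 0.07722 cm/s

Derivation:
Using v_s = v_d / n
v_s = 0.0278 / 0.36
v_s = 0.07722 cm/s


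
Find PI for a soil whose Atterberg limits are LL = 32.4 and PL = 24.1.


Using PI = LL - PL
PI = 32.4 - 24.1
PI = 8.3


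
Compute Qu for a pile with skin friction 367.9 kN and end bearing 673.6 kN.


Result: 1041.5 kN

Derivation:
Using Qu = Qf + Qb
Qu = 367.9 + 673.6
Qu = 1041.5 kN


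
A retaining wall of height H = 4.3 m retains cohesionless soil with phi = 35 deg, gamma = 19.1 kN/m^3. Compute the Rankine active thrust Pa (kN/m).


Compute active earth pressure coefficient:
Ka = tan^2(45 - phi/2) = tan^2(27.5) = 0.27099
Compute active force:
Pa = 0.5 * Ka * gamma * H^2
Pa = 0.5 * 0.27099 * 19.1 * 4.3^2
Pa = 47.85 kN/m


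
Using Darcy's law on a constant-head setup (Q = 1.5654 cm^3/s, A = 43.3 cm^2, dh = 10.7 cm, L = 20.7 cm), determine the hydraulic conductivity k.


Compute hydraulic gradient:
i = dh / L = 10.7 / 20.7 = 0.516908
Then apply Darcy's law:
k = Q / (A * i)
k = 1.5654 / (43.3 * 0.516908)
k = 1.5654 / 22.3821
k = 0.06994 cm/s


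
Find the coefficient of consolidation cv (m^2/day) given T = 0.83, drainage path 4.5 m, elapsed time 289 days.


Using cv = T * H_dr^2 / t
H_dr^2 = 4.5^2 = 20.25
cv = 0.83 * 20.25 / 289
cv = 0.05816 m^2/day


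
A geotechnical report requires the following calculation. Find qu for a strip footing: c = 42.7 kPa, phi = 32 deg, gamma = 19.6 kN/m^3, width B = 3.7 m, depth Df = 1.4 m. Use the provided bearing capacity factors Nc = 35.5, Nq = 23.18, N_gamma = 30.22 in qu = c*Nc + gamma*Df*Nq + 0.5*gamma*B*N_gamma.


Result: 3247.69 kPa

Derivation:
Compute qu = c*Nc + gamma*Df*Nq + 0.5*gamma*B*N_gamma
Term 1: 42.7 * 35.5 = 1515.85
Term 2: 19.6 * 1.4 * 23.18 = 636.0592
Term 3: 0.5 * 19.6 * 3.7 * 30.22 = 1095.7772
qu = 1515.85 + 636.0592 + 1095.7772
qu = 3247.69 kPa


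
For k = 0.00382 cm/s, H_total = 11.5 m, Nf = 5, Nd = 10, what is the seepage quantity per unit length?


Convert k to m/s for unit consistency with H:
k = 0.00382 cm/s = 0.00382 / 100 m/s = 3.82e-05 m/s
Using q = k * H * Nf / Nd
Nf / Nd = 5 / 10 = 0.5
q = 3.82e-05 * 11.5 * 0.5
q = 0.0002196 m^3/s per m


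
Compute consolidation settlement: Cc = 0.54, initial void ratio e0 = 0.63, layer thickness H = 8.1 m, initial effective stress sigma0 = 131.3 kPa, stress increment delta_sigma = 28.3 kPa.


Result: 0.2275 m

Derivation:
Using Sc = Cc * H / (1 + e0) * log10((sigma0 + delta_sigma) / sigma0)
Stress ratio = (131.3 + 28.3) / 131.3 = 1.21554
log10(1.21554) = 0.0847682
Cc * H / (1 + e0) = 0.54 * 8.1 / (1 + 0.63) = 2.68344
Sc = 2.68344 * 0.0847682
Sc = 0.2275 m


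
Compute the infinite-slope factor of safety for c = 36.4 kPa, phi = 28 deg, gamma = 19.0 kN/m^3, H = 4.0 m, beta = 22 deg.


Using Fs = c / (gamma*H*sin(beta)*cos(beta)) + tan(phi)/tan(beta)
Cohesion contribution = 36.4 / (19.0*4.0*sin(22)*cos(22))
Cohesion contribution = 1.37894
Friction contribution = tan(28)/tan(22) = 1.31603
Fs = 1.37894 + 1.31603
Fs = 2.695


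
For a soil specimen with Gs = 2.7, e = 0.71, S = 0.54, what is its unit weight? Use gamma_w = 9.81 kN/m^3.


Result: 17.689 kN/m^3

Derivation:
Using gamma = gamma_w * (Gs + S*e) / (1 + e)
Numerator: Gs + S*e = 2.7 + 0.54*0.71 = 3.0834
Denominator: 1 + e = 1 + 0.71 = 1.71
gamma = 9.81 * 3.0834 / 1.71
gamma = 17.689 kN/m^3


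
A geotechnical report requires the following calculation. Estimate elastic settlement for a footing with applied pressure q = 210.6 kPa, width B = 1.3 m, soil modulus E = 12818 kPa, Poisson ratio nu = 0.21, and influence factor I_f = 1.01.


Using Se = q * B * (1 - nu^2) * I_f / E
1 - nu^2 = 1 - 0.21^2 = 0.9559
Se = 210.6 * 1.3 * 0.9559 * 1.01 / 12818
Se = 0.020621 m
Convert to mm: Se = 0.020621 * 1000 = 20.621 mm


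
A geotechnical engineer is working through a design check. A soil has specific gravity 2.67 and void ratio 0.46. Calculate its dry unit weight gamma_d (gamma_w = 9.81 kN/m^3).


Using gamma_d = Gs * gamma_w / (1 + e)
gamma_d = 2.67 * 9.81 / (1 + 0.46)
gamma_d = 2.67 * 9.81 / 1.46
gamma_d = 17.94 kN/m^3


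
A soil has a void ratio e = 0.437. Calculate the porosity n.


Result: 0.3041

Derivation:
Using the relation n = e / (1 + e)
n = 0.437 / (1 + 0.437)
n = 0.437 / 1.437
n = 0.3041


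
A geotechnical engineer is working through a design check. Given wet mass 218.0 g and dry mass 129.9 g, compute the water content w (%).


Using w = (m_wet - m_dry) / m_dry * 100
m_wet - m_dry = 218.0 - 129.9 = 88.1 g
w = 88.1 / 129.9 * 100
w = 67.82 %


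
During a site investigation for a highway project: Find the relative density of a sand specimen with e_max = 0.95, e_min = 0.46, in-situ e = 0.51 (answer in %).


Result: 89.8 %

Derivation:
Using Dr = (e_max - e) / (e_max - e_min) * 100
e_max - e = 0.95 - 0.51 = 0.44
e_max - e_min = 0.95 - 0.46 = 0.49
Dr = 0.44 / 0.49 * 100
Dr = 89.8 %


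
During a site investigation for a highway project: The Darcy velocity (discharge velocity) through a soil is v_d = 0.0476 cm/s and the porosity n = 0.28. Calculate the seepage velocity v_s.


Using v_s = v_d / n
v_s = 0.0476 / 0.28
v_s = 0.17 cm/s


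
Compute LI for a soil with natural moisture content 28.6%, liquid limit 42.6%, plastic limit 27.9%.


First compute the plasticity index:
PI = LL - PL = 42.6 - 27.9 = 14.7
Then compute the liquidity index:
LI = (w - PL) / PI
LI = (28.6 - 27.9) / 14.7
LI = 0.048


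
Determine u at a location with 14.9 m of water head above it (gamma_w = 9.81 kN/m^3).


Using u = gamma_w * h_w
u = 9.81 * 14.9
u = 146.17 kPa


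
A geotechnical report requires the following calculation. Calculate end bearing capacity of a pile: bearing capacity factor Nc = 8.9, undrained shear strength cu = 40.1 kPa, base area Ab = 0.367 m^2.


Result: 130.98 kN

Derivation:
Using Qb = Nc * cu * Ab
Qb = 8.9 * 40.1 * 0.367
Qb = 130.98 kN


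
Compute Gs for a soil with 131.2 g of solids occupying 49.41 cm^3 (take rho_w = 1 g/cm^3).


Result: 2.655

Derivation:
Using Gs = m_s / (V_s * rho_w)
Since rho_w = 1 g/cm^3:
Gs = 131.2 / 49.41
Gs = 2.655


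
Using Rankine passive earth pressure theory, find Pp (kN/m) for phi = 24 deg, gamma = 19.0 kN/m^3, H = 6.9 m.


Compute passive earth pressure coefficient:
Kp = tan^2(45 + phi/2) = tan^2(57.0) = 2.371184
Compute passive force:
Pp = 0.5 * Kp * gamma * H^2
Pp = 0.5 * 2.371184 * 19.0 * 6.9^2
Pp = 1072.47 kN/m


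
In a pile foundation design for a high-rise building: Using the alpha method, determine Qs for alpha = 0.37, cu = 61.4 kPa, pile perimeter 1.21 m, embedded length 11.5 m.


Result: 316.12 kN

Derivation:
Using Qs = alpha * cu * perimeter * L
Qs = 0.37 * 61.4 * 1.21 * 11.5
Qs = 316.12 kN


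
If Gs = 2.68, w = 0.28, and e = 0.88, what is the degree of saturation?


Using S = Gs * w / e
S = 2.68 * 0.28 / 0.88
S = 0.8527


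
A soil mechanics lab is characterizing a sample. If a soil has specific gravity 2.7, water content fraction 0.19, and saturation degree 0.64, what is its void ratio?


Using the relation e = Gs * w / S
e = 2.7 * 0.19 / 0.64
e = 0.8016


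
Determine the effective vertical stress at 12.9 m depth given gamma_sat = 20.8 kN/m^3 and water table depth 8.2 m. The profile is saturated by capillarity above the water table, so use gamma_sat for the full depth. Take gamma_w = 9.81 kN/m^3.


Result: 222.21 kPa

Derivation:
Total stress = gamma_sat * depth
sigma = 20.8 * 12.9 = 268.32 kPa
Pore water pressure u = gamma_w * (depth - d_wt)
u = 9.81 * (12.9 - 8.2) = 46.107 kPa
Effective stress = sigma - u
sigma' = 268.32 - 46.107 = 222.21 kPa


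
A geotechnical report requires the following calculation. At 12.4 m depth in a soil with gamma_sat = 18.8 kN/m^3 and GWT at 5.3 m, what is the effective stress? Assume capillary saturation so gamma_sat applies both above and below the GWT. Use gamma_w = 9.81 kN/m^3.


Total stress = gamma_sat * depth
sigma = 18.8 * 12.4 = 233.12 kPa
Pore water pressure u = gamma_w * (depth - d_wt)
u = 9.81 * (12.4 - 5.3) = 69.651 kPa
Effective stress = sigma - u
sigma' = 233.12 - 69.651 = 163.47 kPa


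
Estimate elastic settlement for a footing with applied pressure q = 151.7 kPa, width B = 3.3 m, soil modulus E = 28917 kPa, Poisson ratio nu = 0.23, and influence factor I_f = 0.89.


Using Se = q * B * (1 - nu^2) * I_f / E
1 - nu^2 = 1 - 0.23^2 = 0.9471
Se = 151.7 * 3.3 * 0.9471 * 0.89 / 28917
Se = 0.014593 m
Convert to mm: Se = 0.014593 * 1000 = 14.593 mm


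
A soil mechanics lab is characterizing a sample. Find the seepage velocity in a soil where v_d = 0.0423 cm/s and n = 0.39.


Result: 0.10846 cm/s

Derivation:
Using v_s = v_d / n
v_s = 0.0423 / 0.39
v_s = 0.10846 cm/s


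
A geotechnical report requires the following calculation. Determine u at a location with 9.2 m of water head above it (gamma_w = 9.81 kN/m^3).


Using u = gamma_w * h_w
u = 9.81 * 9.2
u = 90.25 kPa


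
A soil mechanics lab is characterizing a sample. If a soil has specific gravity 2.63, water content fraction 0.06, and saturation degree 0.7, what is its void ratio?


Using the relation e = Gs * w / S
e = 2.63 * 0.06 / 0.7
e = 0.2254


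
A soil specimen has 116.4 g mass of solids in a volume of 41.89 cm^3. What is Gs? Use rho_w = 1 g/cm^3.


Using Gs = m_s / (V_s * rho_w)
Since rho_w = 1 g/cm^3:
Gs = 116.4 / 41.89
Gs = 2.779


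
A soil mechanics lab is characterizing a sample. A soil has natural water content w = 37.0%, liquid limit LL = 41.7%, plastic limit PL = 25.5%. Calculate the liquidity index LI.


Result: 0.71

Derivation:
First compute the plasticity index:
PI = LL - PL = 41.7 - 25.5 = 16.2
Then compute the liquidity index:
LI = (w - PL) / PI
LI = (37.0 - 25.5) / 16.2
LI = 0.71


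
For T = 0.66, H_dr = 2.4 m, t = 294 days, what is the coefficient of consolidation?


Using cv = T * H_dr^2 / t
H_dr^2 = 2.4^2 = 5.76
cv = 0.66 * 5.76 / 294
cv = 0.01293 m^2/day


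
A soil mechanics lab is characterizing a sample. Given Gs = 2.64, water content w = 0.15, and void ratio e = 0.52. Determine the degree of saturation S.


Using S = Gs * w / e
S = 2.64 * 0.15 / 0.52
S = 0.7615


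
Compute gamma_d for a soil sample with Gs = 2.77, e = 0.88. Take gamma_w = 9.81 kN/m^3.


Result: 14.454 kN/m^3

Derivation:
Using gamma_d = Gs * gamma_w / (1 + e)
gamma_d = 2.77 * 9.81 / (1 + 0.88)
gamma_d = 2.77 * 9.81 / 1.88
gamma_d = 14.454 kN/m^3


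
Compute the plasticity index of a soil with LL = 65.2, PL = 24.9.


Using PI = LL - PL
PI = 65.2 - 24.9
PI = 40.3


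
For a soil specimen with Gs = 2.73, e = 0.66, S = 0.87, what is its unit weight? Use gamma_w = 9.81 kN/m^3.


Using gamma = gamma_w * (Gs + S*e) / (1 + e)
Numerator: Gs + S*e = 2.73 + 0.87*0.66 = 3.3042
Denominator: 1 + e = 1 + 0.66 = 1.66
gamma = 9.81 * 3.3042 / 1.66
gamma = 19.527 kN/m^3


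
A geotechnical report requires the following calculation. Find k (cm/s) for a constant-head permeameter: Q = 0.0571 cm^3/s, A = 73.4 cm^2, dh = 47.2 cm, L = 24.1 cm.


Compute hydraulic gradient:
i = dh / L = 47.2 / 24.1 = 1.95851
Then apply Darcy's law:
k = Q / (A * i)
k = 0.0571 / (73.4 * 1.95851)
k = 0.0571 / 143.754
k = 0.000397 cm/s


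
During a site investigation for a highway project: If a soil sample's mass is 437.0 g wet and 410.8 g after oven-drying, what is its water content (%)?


Result: 6.38 %

Derivation:
Using w = (m_wet - m_dry) / m_dry * 100
m_wet - m_dry = 437.0 - 410.8 = 26.2 g
w = 26.2 / 410.8 * 100
w = 6.38 %


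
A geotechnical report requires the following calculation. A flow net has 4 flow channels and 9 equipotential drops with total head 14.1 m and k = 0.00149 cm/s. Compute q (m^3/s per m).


Result: 9.337e-05 m^3/s per m

Derivation:
Convert k to m/s for unit consistency with H:
k = 0.00149 cm/s = 0.00149 / 100 m/s = 1.49e-05 m/s
Using q = k * H * Nf / Nd
Nf / Nd = 4 / 9 = 0.4444
q = 1.49e-05 * 14.1 * 0.4444
q = 9.337e-05 m^3/s per m


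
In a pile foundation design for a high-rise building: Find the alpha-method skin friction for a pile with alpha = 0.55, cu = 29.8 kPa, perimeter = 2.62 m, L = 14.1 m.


Using Qs = alpha * cu * perimeter * L
Qs = 0.55 * 29.8 * 2.62 * 14.1
Qs = 605.48 kN


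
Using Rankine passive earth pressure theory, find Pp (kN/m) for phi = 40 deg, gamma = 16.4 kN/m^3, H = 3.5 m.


Compute passive earth pressure coefficient:
Kp = tan^2(45 + phi/2) = tan^2(65.0) = 4.59891
Compute passive force:
Pp = 0.5 * Kp * gamma * H^2
Pp = 0.5 * 4.59891 * 16.4 * 3.5^2
Pp = 461.96 kN/m


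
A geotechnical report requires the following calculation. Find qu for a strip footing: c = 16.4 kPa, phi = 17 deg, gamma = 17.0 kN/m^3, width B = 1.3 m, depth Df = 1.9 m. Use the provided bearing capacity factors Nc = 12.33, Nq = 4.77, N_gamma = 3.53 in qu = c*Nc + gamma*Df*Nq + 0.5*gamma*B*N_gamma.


Compute qu = c*Nc + gamma*Df*Nq + 0.5*gamma*B*N_gamma
Term 1: 16.4 * 12.33 = 202.212
Term 2: 17.0 * 1.9 * 4.77 = 154.071
Term 3: 0.5 * 17.0 * 1.3 * 3.53 = 39.0065
qu = 202.212 + 154.071 + 39.0065
qu = 395.29 kPa


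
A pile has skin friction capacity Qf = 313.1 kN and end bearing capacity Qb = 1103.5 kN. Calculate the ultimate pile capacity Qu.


Using Qu = Qf + Qb
Qu = 313.1 + 1103.5
Qu = 1416.6 kN


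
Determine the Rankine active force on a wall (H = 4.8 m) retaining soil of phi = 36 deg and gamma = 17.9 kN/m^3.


Compute active earth pressure coefficient:
Ka = tan^2(45 - phi/2) = tan^2(27.0) = 0.259616
Compute active force:
Pa = 0.5 * Ka * gamma * H^2
Pa = 0.5 * 0.259616 * 17.9 * 4.8^2
Pa = 53.53 kN/m


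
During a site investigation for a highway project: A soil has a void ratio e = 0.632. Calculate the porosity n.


Using the relation n = e / (1 + e)
n = 0.632 / (1 + 0.632)
n = 0.632 / 1.632
n = 0.3873


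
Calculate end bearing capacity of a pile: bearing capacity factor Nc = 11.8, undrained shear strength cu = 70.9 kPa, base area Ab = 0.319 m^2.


Using Qb = Nc * cu * Ab
Qb = 11.8 * 70.9 * 0.319
Qb = 266.88 kN


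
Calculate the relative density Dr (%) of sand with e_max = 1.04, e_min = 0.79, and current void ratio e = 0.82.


Using Dr = (e_max - e) / (e_max - e_min) * 100
e_max - e = 1.04 - 0.82 = 0.22
e_max - e_min = 1.04 - 0.79 = 0.25
Dr = 0.22 / 0.25 * 100
Dr = 88.0 %


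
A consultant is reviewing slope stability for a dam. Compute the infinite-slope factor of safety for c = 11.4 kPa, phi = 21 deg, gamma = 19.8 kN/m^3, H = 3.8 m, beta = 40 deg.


Result: 0.765

Derivation:
Using Fs = c / (gamma*H*sin(beta)*cos(beta)) + tan(phi)/tan(beta)
Cohesion contribution = 11.4 / (19.8*3.8*sin(40)*cos(40))
Cohesion contribution = 0.307705
Friction contribution = tan(21)/tan(40) = 0.457471
Fs = 0.307705 + 0.457471
Fs = 0.765


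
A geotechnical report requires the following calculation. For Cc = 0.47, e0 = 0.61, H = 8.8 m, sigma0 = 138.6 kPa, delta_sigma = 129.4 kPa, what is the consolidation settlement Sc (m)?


Result: 0.7357 m

Derivation:
Using Sc = Cc * H / (1 + e0) * log10((sigma0 + delta_sigma) / sigma0)
Stress ratio = (138.6 + 129.4) / 138.6 = 1.93362
log10(1.93362) = 0.286372
Cc * H / (1 + e0) = 0.47 * 8.8 / (1 + 0.61) = 2.56894
Sc = 2.56894 * 0.286372
Sc = 0.7357 m


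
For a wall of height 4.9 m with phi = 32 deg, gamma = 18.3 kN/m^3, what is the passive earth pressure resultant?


Compute passive earth pressure coefficient:
Kp = tan^2(45 + phi/2) = tan^2(61.0) = 3.254588
Compute passive force:
Pp = 0.5 * Kp * gamma * H^2
Pp = 0.5 * 3.254588 * 18.3 * 4.9^2
Pp = 715.01 kN/m


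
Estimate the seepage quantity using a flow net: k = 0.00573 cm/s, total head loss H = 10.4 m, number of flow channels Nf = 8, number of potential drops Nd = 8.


Result: 0.0005959 m^3/s per m

Derivation:
Convert k to m/s for unit consistency with H:
k = 0.00573 cm/s = 0.00573 / 100 m/s = 5.73e-05 m/s
Using q = k * H * Nf / Nd
Nf / Nd = 8 / 8 = 1.0
q = 5.73e-05 * 10.4 * 1.0
q = 0.0005959 m^3/s per m


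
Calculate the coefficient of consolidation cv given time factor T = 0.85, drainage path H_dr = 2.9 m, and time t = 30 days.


Result: 0.23828 m^2/day

Derivation:
Using cv = T * H_dr^2 / t
H_dr^2 = 2.9^2 = 8.41
cv = 0.85 * 8.41 / 30
cv = 0.23828 m^2/day


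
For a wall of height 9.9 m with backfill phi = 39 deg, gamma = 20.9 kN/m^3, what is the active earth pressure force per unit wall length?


Compute active earth pressure coefficient:
Ka = tan^2(45 - phi/2) = tan^2(25.5) = 0.227506
Compute active force:
Pa = 0.5 * Ka * gamma * H^2
Pa = 0.5 * 0.227506 * 20.9 * 9.9^2
Pa = 233.01 kN/m


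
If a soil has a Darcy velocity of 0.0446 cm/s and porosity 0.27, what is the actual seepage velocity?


Result: 0.16519 cm/s

Derivation:
Using v_s = v_d / n
v_s = 0.0446 / 0.27
v_s = 0.16519 cm/s


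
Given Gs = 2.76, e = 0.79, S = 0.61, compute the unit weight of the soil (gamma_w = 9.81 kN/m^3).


Using gamma = gamma_w * (Gs + S*e) / (1 + e)
Numerator: Gs + S*e = 2.76 + 0.61*0.79 = 3.2419
Denominator: 1 + e = 1 + 0.79 = 1.79
gamma = 9.81 * 3.2419 / 1.79
gamma = 17.767 kN/m^3


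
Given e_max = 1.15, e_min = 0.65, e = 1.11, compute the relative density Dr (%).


Using Dr = (e_max - e) / (e_max - e_min) * 100
e_max - e = 1.15 - 1.11 = 0.04
e_max - e_min = 1.15 - 0.65 = 0.5
Dr = 0.04 / 0.5 * 100
Dr = 8.0 %


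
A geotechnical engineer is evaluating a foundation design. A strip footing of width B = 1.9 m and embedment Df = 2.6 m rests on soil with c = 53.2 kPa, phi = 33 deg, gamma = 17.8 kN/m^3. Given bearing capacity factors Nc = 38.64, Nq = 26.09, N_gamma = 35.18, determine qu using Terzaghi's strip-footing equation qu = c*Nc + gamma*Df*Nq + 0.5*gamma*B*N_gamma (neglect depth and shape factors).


Compute qu = c*Nc + gamma*Df*Nq + 0.5*gamma*B*N_gamma
Term 1: 53.2 * 38.64 = 2055.648
Term 2: 17.8 * 2.6 * 26.09 = 1207.4452
Term 3: 0.5 * 17.8 * 1.9 * 35.18 = 594.8938
qu = 2055.648 + 1207.4452 + 594.8938
qu = 3857.99 kPa


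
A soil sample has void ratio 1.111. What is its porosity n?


Result: 0.5263

Derivation:
Using the relation n = e / (1 + e)
n = 1.111 / (1 + 1.111)
n = 1.111 / 2.111
n = 0.5263


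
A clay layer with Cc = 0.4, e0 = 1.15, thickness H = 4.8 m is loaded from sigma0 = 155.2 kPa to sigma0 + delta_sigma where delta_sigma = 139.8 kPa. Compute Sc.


Result: 0.2491 m

Derivation:
Using Sc = Cc * H / (1 + e0) * log10((sigma0 + delta_sigma) / sigma0)
Stress ratio = (155.2 + 139.8) / 155.2 = 1.90077
log10(1.90077) = 0.27893
Cc * H / (1 + e0) = 0.4 * 4.8 / (1 + 1.15) = 0.893023
Sc = 0.893023 * 0.27893
Sc = 0.2491 m


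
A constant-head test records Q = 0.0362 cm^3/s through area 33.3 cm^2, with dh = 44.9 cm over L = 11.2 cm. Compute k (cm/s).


Compute hydraulic gradient:
i = dh / L = 44.9 / 11.2 = 4.00893
Then apply Darcy's law:
k = Q / (A * i)
k = 0.0362 / (33.3 * 4.00893)
k = 0.0362 / 133.497
k = 0.000271 cm/s


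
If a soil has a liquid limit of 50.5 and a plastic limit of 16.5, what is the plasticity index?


Result: 34.0

Derivation:
Using PI = LL - PL
PI = 50.5 - 16.5
PI = 34.0


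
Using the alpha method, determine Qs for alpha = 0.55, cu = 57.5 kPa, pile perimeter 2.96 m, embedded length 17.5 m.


Using Qs = alpha * cu * perimeter * L
Qs = 0.55 * 57.5 * 2.96 * 17.5
Qs = 1638.18 kN


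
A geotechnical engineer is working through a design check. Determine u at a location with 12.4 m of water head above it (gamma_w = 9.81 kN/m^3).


Using u = gamma_w * h_w
u = 9.81 * 12.4
u = 121.64 kPa


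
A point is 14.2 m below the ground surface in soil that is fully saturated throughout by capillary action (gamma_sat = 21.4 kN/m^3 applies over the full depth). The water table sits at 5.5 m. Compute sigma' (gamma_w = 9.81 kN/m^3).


Result: 218.53 kPa

Derivation:
Total stress = gamma_sat * depth
sigma = 21.4 * 14.2 = 303.88 kPa
Pore water pressure u = gamma_w * (depth - d_wt)
u = 9.81 * (14.2 - 5.5) = 85.347 kPa
Effective stress = sigma - u
sigma' = 303.88 - 85.347 = 218.53 kPa


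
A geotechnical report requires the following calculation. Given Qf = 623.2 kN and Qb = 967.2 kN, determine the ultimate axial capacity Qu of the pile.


Using Qu = Qf + Qb
Qu = 623.2 + 967.2
Qu = 1590.4 kN


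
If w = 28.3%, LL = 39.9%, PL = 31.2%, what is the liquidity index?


First compute the plasticity index:
PI = LL - PL = 39.9 - 31.2 = 8.7
Then compute the liquidity index:
LI = (w - PL) / PI
LI = (28.3 - 31.2) / 8.7
LI = -0.333


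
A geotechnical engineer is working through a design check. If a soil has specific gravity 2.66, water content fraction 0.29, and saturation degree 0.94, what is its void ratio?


Result: 0.8206

Derivation:
Using the relation e = Gs * w / S
e = 2.66 * 0.29 / 0.94
e = 0.8206


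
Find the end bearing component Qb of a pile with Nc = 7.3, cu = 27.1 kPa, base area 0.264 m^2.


Using Qb = Nc * cu * Ab
Qb = 7.3 * 27.1 * 0.264
Qb = 52.23 kN


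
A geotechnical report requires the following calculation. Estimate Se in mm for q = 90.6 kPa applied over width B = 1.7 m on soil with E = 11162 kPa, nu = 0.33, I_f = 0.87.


Using Se = q * B * (1 - nu^2) * I_f / E
1 - nu^2 = 1 - 0.33^2 = 0.8911
Se = 90.6 * 1.7 * 0.8911 * 0.87 / 11162
Se = 0.010697 m
Convert to mm: Se = 0.010697 * 1000 = 10.697 mm


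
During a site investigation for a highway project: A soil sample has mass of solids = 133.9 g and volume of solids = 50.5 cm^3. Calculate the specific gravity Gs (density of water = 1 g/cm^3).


Using Gs = m_s / (V_s * rho_w)
Since rho_w = 1 g/cm^3:
Gs = 133.9 / 50.5
Gs = 2.651


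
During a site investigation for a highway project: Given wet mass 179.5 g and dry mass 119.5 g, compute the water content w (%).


Using w = (m_wet - m_dry) / m_dry * 100
m_wet - m_dry = 179.5 - 119.5 = 60.0 g
w = 60.0 / 119.5 * 100
w = 50.21 %


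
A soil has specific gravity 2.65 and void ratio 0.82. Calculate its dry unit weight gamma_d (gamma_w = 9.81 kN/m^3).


Using gamma_d = Gs * gamma_w / (1 + e)
gamma_d = 2.65 * 9.81 / (1 + 0.82)
gamma_d = 2.65 * 9.81 / 1.82
gamma_d = 14.284 kN/m^3


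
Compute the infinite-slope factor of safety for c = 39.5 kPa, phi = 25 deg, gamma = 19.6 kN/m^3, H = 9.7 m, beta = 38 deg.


Result: 1.025

Derivation:
Using Fs = c / (gamma*H*sin(beta)*cos(beta)) + tan(phi)/tan(beta)
Cohesion contribution = 39.5 / (19.6*9.7*sin(38)*cos(38))
Cohesion contribution = 0.428248
Friction contribution = tan(25)/tan(38) = 0.596847
Fs = 0.428248 + 0.596847
Fs = 1.025


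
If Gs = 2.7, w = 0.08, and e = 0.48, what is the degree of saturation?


Result: 0.45

Derivation:
Using S = Gs * w / e
S = 2.7 * 0.08 / 0.48
S = 0.45


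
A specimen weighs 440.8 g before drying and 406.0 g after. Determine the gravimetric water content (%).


Using w = (m_wet - m_dry) / m_dry * 100
m_wet - m_dry = 440.8 - 406.0 = 34.8 g
w = 34.8 / 406.0 * 100
w = 8.57 %


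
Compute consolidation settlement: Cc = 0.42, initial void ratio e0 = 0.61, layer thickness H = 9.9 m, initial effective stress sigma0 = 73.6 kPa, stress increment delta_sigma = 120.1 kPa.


Using Sc = Cc * H / (1 + e0) * log10((sigma0 + delta_sigma) / sigma0)
Stress ratio = (73.6 + 120.1) / 73.6 = 2.63179
log10(2.63179) = 0.420252
Cc * H / (1 + e0) = 0.42 * 9.9 / (1 + 0.61) = 2.58261
Sc = 2.58261 * 0.420252
Sc = 1.0853 m


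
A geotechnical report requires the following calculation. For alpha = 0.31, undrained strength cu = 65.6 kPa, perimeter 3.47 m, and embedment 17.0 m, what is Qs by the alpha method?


Using Qs = alpha * cu * perimeter * L
Qs = 0.31 * 65.6 * 3.47 * 17.0
Qs = 1199.62 kN


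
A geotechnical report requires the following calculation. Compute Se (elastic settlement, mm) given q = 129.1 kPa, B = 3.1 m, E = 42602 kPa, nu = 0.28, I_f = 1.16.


Using Se = q * B * (1 - nu^2) * I_f / E
1 - nu^2 = 1 - 0.28^2 = 0.9216
Se = 129.1 * 3.1 * 0.9216 * 1.16 / 42602
Se = 0.010043 m
Convert to mm: Se = 0.010043 * 1000 = 10.043 mm


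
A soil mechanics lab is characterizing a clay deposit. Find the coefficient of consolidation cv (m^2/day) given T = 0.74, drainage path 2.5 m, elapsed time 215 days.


Using cv = T * H_dr^2 / t
H_dr^2 = 2.5^2 = 6.25
cv = 0.74 * 6.25 / 215
cv = 0.02151 m^2/day


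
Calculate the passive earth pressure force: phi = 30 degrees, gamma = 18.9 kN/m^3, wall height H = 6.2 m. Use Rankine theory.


Compute passive earth pressure coefficient:
Kp = tan^2(45 + phi/2) = tan^2(60.0) = 3
Compute passive force:
Pp = 0.5 * Kp * gamma * H^2
Pp = 0.5 * 3 * 18.9 * 6.2^2
Pp = 1089.77 kN/m


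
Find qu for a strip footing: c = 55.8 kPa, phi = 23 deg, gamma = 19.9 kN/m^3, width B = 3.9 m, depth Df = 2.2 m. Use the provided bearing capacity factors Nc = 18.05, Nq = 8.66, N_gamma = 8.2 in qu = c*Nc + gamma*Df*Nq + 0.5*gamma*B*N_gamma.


Result: 1704.53 kPa

Derivation:
Compute qu = c*Nc + gamma*Df*Nq + 0.5*gamma*B*N_gamma
Term 1: 55.8 * 18.05 = 1007.19
Term 2: 19.9 * 2.2 * 8.66 = 379.1348
Term 3: 0.5 * 19.9 * 3.9 * 8.2 = 318.201
qu = 1007.19 + 379.1348 + 318.201
qu = 1704.53 kPa


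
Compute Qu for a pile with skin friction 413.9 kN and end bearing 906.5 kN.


Result: 1320.4 kN

Derivation:
Using Qu = Qf + Qb
Qu = 413.9 + 906.5
Qu = 1320.4 kN


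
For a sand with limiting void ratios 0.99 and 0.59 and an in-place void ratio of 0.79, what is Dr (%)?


Result: 50.0 %

Derivation:
Using Dr = (e_max - e) / (e_max - e_min) * 100
e_max - e = 0.99 - 0.79 = 0.2
e_max - e_min = 0.99 - 0.59 = 0.4
Dr = 0.2 / 0.4 * 100
Dr = 50.0 %


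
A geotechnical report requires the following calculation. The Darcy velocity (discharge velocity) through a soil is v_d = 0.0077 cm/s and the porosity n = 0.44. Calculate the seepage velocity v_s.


Using v_s = v_d / n
v_s = 0.0077 / 0.44
v_s = 0.0175 cm/s


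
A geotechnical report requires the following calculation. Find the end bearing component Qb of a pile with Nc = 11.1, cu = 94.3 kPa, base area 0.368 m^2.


Using Qb = Nc * cu * Ab
Qb = 11.1 * 94.3 * 0.368
Qb = 385.2 kN


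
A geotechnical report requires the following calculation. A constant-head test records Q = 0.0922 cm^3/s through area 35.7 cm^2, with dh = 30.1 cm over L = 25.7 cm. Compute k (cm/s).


Compute hydraulic gradient:
i = dh / L = 30.1 / 25.7 = 1.17121
Then apply Darcy's law:
k = Q / (A * i)
k = 0.0922 / (35.7 * 1.17121)
k = 0.0922 / 41.8121
k = 0.002205 cm/s


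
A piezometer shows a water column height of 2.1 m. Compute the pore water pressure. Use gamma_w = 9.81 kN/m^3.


Using u = gamma_w * h_w
u = 9.81 * 2.1
u = 20.6 kPa


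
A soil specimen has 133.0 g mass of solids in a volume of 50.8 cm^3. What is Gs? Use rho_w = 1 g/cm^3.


Result: 2.618

Derivation:
Using Gs = m_s / (V_s * rho_w)
Since rho_w = 1 g/cm^3:
Gs = 133.0 / 50.8
Gs = 2.618
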